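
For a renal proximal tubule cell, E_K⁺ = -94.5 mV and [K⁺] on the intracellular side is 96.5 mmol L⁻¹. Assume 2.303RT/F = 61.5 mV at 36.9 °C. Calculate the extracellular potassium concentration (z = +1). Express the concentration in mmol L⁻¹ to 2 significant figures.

Nernst: E = (61.5/1) · log₁₀([out]/[in]), so log₁₀([out]/[in]) = -94.5 × 1 / 61.5 = -1.5366.
[out]/[in] = 10^(-1.5366) = 0.02907.
[out] = 0.02907 × 96.5 = 2.805 mmol L⁻¹.

2.8 mmol L⁻¹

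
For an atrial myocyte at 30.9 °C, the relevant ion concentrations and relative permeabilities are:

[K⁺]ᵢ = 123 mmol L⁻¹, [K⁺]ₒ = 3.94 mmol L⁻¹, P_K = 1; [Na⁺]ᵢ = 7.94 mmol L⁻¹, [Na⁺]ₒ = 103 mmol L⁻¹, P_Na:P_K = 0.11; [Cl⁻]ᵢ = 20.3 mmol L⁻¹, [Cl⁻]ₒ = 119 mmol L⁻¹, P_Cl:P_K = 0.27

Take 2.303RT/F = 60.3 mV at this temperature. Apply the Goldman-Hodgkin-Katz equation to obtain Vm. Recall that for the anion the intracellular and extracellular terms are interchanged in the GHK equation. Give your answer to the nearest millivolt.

-53 mV

Vm = 60.3 · log₁₀[(Σ P·[cation]ₒ + Σ P·[anion]ᵢ) / (Σ P·[cation]ᵢ + Σ P·[anion]ₒ)]
Numerator = 1×3.94 + 0.11×103 + 0.27×20.3 = 20.75
Denominator = 1×123 + 0.11×7.94 + 0.27×119 = 156
Vm = 60.3 · log₁₀(0.13302) = 60.3 × (-0.8761) = -52.83 mV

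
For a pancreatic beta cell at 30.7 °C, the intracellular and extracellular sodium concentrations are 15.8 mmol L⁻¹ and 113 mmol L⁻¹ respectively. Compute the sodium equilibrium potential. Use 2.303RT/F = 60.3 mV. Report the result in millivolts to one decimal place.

51.5 mV

E = (60.3/z) · log₁₀([Na⁺]_out/[Na⁺]_in) with z = +1.
= (60.3/1) · log₁₀(113/15.8) = 60.30 · log₁₀(7.152)
= 60.30 · (0.8544) = 51.52 mV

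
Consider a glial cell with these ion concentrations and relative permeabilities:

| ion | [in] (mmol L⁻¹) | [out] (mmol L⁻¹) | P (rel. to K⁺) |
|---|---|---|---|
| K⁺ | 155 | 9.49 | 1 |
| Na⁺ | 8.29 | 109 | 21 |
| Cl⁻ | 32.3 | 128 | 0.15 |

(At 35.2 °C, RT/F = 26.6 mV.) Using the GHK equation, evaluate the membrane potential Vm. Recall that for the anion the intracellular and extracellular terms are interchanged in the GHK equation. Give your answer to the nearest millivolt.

Vm = 26.6 · ln[(Σ P·[cation]ₒ + Σ P·[anion]ᵢ) / (Σ P·[cation]ᵢ + Σ P·[anion]ₒ)]
Numerator = 1×9.49 + 21×109 + 0.15×32.3 = 2303
Denominator = 1×155 + 21×8.29 + 0.15×128 = 348.3
Vm = 26.6 · ln(6.6133) = 26.6 × (1.8891) = 50.25 mV

50 mV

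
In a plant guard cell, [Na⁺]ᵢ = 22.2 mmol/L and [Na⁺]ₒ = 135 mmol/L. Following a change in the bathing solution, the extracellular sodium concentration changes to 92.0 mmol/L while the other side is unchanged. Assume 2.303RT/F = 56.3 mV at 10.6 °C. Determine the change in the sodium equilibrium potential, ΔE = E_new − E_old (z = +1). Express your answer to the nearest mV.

-9 mV

E_old = (56.3/1)·log₁₀(135/22.2) = 44.14 mV
E_new = (56.3/1)·log₁₀(92.0/22.2) = 34.76 mV
ΔE = 34.76 − (44.14) = -9.38 mV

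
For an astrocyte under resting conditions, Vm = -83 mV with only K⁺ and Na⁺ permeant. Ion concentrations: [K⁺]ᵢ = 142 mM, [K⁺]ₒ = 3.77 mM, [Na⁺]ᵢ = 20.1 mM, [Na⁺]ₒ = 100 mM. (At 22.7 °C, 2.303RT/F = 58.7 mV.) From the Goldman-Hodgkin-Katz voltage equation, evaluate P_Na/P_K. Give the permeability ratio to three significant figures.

0.0172

Let α = P_Na/P_K. GHK: Vm = 58.7·log₁₀[(Kₒ + α·Naₒ)/(Kᵢ + α·Naᵢ)].
10^(Vm/58.7) = 10^(-83.0/58.7) = 0.038551
So 0.038551·(Kᵢ + α·Naᵢ) = Kₒ + α·Naₒ → α = (0.038551·142.0 − 3.77) / (100.0 − 0.038551·20.1)
α = (5.474 − 3.77) / (100.0 − 0.7749) = 1.704/99.23 = 0.01717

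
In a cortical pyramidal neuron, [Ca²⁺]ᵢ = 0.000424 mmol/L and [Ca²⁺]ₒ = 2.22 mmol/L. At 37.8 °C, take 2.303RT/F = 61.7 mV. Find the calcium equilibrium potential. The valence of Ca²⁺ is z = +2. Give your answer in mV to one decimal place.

E = (61.7/z) · log₁₀([Ca²⁺]_out/[Ca²⁺]_in) with z = +2.
= (61.7/2) · log₁₀(2.22/0.000424) = 30.85 · log₁₀(5236)
= 30.85 · (3.7190) = 114.73 mV

114.7 mV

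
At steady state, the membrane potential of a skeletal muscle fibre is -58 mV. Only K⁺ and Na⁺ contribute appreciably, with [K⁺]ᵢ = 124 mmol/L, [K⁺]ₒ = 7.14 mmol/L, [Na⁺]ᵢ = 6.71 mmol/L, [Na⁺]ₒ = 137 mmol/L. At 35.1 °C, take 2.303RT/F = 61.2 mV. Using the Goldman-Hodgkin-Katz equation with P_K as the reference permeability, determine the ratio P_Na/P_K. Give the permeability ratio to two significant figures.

Let α = P_Na/P_K. GHK: Vm = 61.2·log₁₀[(Kₒ + α·Naₒ)/(Kᵢ + α·Naᵢ)].
10^(Vm/61.2) = 10^(-58.0/61.2) = 0.11279
So 0.11279·(Kᵢ + α·Naᵢ) = Kₒ + α·Naₒ → α = (0.11279·124.0 − 7.14) / (137.0 − 0.11279·6.71)
α = (13.99 − 7.14) / (137.0 − 0.7569) = 6.847/136.2 = 0.05025

0.050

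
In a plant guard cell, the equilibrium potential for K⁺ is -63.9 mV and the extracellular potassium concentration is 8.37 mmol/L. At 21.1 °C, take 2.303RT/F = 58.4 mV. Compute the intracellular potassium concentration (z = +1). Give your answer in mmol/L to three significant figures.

Nernst: E = (58.4/1) · log₁₀([out]/[in]), so log₁₀([out]/[in]) = -63.9 × 1 / 58.4 = -1.0942.
[out]/[in] = 10^(-1.0942) = 0.0805.
[in] = 8.37 / 0.0805 = 104 mmol/L.

104 mmol/L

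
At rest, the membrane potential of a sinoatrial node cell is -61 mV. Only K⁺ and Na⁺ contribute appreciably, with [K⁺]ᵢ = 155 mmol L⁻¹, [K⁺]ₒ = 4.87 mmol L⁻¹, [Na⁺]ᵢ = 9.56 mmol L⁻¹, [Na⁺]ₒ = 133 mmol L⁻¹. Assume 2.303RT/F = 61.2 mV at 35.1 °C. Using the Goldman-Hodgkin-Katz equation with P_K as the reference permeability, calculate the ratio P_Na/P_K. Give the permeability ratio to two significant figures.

0.081

Let α = P_Na/P_K. GHK: Vm = 61.2·log₁₀[(Kₒ + α·Naₒ)/(Kᵢ + α·Naᵢ)].
10^(Vm/61.2) = 10^(-61.0/61.2) = 0.10076
So 0.10076·(Kᵢ + α·Naᵢ) = Kₒ + α·Naₒ → α = (0.10076·155.0 − 4.87) / (133.0 − 0.10076·9.56)
α = (15.62 − 4.87) / (133.0 − 0.9632) = 10.75/132 = 0.08139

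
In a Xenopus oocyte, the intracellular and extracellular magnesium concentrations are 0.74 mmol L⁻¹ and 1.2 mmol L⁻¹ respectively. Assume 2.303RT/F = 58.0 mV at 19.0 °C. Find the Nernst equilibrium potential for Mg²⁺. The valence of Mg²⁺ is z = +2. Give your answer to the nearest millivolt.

E = (58.0/z) · log₁₀([Mg²⁺]_out/[Mg²⁺]_in) with z = +2.
= (58.0/2) · log₁₀(1.2/0.74) = 29.00 · log₁₀(1.622)
= 29.00 · (0.2099) = 6.09 mV

6 mV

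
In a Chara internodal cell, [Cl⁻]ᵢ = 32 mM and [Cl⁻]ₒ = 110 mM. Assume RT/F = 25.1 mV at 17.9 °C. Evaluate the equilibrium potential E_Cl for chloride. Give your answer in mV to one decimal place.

E = (25.1/z) · ln([Cl⁻]_out/[Cl⁻]_in) with z = -1.
For an anion, dividing by z = -1 reverses the sign.
= (25.1/-1) · ln(110/32) = -25.10 · ln(3.438)
= -25.10 · (1.2347) = -30.99 mV

-31.0 mV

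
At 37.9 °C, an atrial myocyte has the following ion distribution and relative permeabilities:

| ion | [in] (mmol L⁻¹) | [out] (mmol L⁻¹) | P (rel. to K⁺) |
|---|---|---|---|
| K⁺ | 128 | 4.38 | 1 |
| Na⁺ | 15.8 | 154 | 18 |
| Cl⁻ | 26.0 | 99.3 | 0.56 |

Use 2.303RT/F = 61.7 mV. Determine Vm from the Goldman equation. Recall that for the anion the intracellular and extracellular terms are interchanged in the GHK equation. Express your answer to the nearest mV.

48 mV

Vm = 61.7 · log₁₀[(Σ P·[cation]ₒ + Σ P·[anion]ᵢ) / (Σ P·[cation]ᵢ + Σ P·[anion]ₒ)]
Numerator = 1×4.38 + 18×154 + 0.56×26.0 = 2791
Denominator = 1×128 + 18×15.8 + 0.56×99.3 = 468
Vm = 61.7 · log₁₀(5.9634) = 61.7 × (0.7755) = 47.85 mV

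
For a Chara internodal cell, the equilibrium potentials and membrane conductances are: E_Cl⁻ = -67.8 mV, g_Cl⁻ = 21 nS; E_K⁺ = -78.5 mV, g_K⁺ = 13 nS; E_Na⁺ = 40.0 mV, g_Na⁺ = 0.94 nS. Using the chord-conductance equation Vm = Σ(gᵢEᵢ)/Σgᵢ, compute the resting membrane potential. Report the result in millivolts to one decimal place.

-68.9 mV

Σ gᵢEᵢ = 21·(-67.8) + 13·(-78.5) + 0.94·(40.0) = -2406.70
Σ gᵢ = 21 + 13 + 0.94 = 34.94
Vm = -2406.70 / 34.94 = -68.88 mV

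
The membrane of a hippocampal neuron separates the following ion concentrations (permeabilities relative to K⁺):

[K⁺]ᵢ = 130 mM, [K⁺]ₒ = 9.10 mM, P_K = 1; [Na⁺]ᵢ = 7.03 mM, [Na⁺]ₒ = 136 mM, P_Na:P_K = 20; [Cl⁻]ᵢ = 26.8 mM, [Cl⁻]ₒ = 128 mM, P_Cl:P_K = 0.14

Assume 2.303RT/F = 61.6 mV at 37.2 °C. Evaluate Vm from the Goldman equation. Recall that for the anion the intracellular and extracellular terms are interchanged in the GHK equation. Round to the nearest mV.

60 mV

Vm = 61.6 · log₁₀[(Σ P·[cation]ₒ + Σ P·[anion]ᵢ) / (Σ P·[cation]ᵢ + Σ P·[anion]ₒ)]
Numerator = 1×9.10 + 20×136 + 0.14×26.8 = 2733
Denominator = 1×130 + 20×7.03 + 0.14×128 = 288.5
Vm = 61.6 · log₁₀(9.472) = 61.6 × (0.9764) = 60.15 mV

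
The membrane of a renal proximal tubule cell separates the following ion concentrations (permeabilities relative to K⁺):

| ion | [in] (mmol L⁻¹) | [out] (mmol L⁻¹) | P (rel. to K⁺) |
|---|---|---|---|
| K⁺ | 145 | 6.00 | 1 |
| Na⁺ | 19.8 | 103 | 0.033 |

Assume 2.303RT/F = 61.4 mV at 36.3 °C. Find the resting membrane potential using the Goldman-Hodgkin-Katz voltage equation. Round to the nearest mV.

-73 mV

Vm = 61.4 · log₁₀[(Σ P·[cation]ₒ + Σ P·[anion]ᵢ) / (Σ P·[cation]ᵢ + Σ P·[anion]ₒ)]
Numerator = 1×6.00 + 0.033×103 = 9.399
Denominator = 1×145 + 0.033×19.8 = 145.7
Vm = 61.4 · log₁₀(0.06453) = 61.4 × (-1.1902) = -73.08 mV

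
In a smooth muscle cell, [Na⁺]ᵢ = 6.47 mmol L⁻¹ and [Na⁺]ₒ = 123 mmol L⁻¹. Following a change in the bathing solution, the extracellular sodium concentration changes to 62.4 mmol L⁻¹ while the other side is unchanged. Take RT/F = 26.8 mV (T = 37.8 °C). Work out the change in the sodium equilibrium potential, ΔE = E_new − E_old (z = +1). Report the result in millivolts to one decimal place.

-18.2 mV

E_old = (26.8/1)·ln(123/6.47) = 78.93 mV
E_new = (26.8/1)·ln(62.4/6.47) = 60.74 mV
ΔE = 60.74 − (78.93) = -18.19 mV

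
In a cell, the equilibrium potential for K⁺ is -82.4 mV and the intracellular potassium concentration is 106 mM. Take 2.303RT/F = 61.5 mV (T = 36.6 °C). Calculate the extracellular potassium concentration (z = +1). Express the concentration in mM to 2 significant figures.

4.8 mM

Nernst: E = (61.5/1) · log₁₀([out]/[in]), so log₁₀([out]/[in]) = -82.4 × 1 / 61.5 = -1.3398.
[out]/[in] = 10^(-1.3398) = 0.04573.
[out] = 0.04573 × 106 = 4.847 mM.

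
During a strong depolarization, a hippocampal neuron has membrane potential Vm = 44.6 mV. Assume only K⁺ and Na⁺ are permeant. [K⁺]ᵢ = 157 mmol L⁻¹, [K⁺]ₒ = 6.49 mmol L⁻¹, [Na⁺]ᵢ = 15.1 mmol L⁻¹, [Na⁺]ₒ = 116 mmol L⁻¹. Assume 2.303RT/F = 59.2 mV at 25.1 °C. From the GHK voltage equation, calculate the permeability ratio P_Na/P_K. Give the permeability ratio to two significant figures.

29

Let α = P_Na/P_K. GHK: Vm = 59.2·log₁₀[(Kₒ + α·Naₒ)/(Kᵢ + α·Naᵢ)].
10^(Vm/59.2) = 10^(44.6/59.2) = 5.6673
So 5.6673·(Kᵢ + α·Naᵢ) = Kₒ + α·Naₒ → α = (5.6673·157.0 − 6.49) / (116.0 − 5.6673·15.1)
α = (889.8 − 6.49) / (116.0 − 85.58) = 883.3/30.42 = 29.03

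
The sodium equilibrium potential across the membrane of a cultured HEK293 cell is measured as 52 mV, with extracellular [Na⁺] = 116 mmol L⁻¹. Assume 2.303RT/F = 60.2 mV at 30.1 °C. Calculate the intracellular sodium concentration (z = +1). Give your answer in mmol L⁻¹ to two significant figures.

Nernst: E = (60.2/1) · log₁₀([out]/[in]), so log₁₀([out]/[in]) = 52.0 × 1 / 60.2 = 0.8638.
[out]/[in] = 10^(0.8638) = 7.308.
[in] = 116 / 7.308 = 15.87 mmol L⁻¹.

16 mmol L⁻¹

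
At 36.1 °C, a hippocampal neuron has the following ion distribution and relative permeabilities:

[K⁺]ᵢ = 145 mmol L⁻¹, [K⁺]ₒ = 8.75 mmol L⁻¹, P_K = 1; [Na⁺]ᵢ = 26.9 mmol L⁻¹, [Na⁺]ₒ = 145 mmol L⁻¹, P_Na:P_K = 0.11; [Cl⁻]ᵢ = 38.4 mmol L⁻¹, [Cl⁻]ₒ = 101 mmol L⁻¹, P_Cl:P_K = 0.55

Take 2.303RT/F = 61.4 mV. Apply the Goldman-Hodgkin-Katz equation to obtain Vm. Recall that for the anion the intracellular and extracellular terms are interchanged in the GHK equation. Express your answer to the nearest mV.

-40 mV

Vm = 61.4 · log₁₀[(Σ P·[cation]ₒ + Σ P·[anion]ᵢ) / (Σ P·[cation]ᵢ + Σ P·[anion]ₒ)]
Numerator = 1×8.75 + 0.11×145 + 0.55×38.4 = 45.82
Denominator = 1×145 + 0.11×26.9 + 0.55×101 = 203.5
Vm = 61.4 · log₁₀(0.22515) = 61.4 × (-0.6475) = -39.76 mV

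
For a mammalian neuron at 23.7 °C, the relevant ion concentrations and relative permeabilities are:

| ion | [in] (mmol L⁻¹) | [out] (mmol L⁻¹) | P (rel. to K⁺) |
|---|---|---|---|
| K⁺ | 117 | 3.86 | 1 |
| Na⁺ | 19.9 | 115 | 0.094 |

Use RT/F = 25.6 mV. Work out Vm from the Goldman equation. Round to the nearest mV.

Vm = 25.6 · ln[(Σ P·[cation]ₒ + Σ P·[anion]ᵢ) / (Σ P·[cation]ᵢ + Σ P·[anion]ₒ)]
Numerator = 1×3.86 + 0.094×115 = 14.67
Denominator = 1×117 + 0.094×19.9 = 118.9
Vm = 25.6 · ln(0.12341) = 25.6 × (-2.0922) = -53.56 mV

-54 mV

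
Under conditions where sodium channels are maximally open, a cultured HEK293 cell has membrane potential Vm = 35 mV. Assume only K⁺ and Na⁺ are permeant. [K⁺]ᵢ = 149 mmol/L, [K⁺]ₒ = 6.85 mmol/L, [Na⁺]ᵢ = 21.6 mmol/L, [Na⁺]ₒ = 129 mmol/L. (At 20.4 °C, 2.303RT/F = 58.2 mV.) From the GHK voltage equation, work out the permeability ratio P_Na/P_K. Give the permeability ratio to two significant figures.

Let α = P_Na/P_K. GHK: Vm = 58.2·log₁₀[(Kₒ + α·Naₒ)/(Kᵢ + α·Naᵢ)].
10^(Vm/58.2) = 10^(35.0/58.2) = 3.9937
So 3.9937·(Kᵢ + α·Naᵢ) = Kₒ + α·Naₒ → α = (3.9937·149.0 − 6.85) / (129.0 − 3.9937·21.6)
α = (595.1 − 6.85) / (129.0 − 86.26) = 588.2/42.74 = 13.76

14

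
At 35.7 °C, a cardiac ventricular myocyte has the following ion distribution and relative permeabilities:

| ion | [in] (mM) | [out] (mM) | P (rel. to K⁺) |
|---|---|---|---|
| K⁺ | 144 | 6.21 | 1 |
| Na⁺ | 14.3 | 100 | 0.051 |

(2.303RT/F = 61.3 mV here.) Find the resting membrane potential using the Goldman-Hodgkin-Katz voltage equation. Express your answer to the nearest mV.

-68 mV

Vm = 61.3 · log₁₀[(Σ P·[cation]ₒ + Σ P·[anion]ᵢ) / (Σ P·[cation]ᵢ + Σ P·[anion]ₒ)]
Numerator = 1×6.21 + 0.051×100 = 11.31
Denominator = 1×144 + 0.051×14.3 = 144.7
Vm = 61.3 · log₁₀(0.078146) = 61.3 × (-1.1071) = -67.86 mV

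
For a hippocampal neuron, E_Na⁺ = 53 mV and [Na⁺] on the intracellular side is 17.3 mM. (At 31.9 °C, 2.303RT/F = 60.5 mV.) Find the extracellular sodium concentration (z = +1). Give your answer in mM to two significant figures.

130 mM

Nernst: E = (60.5/1) · log₁₀([out]/[in]), so log₁₀([out]/[in]) = 53.0 × 1 / 60.5 = 0.8760.
[out]/[in] = 10^(0.8760) = 7.517.
[out] = 7.517 × 17.3 = 130 mM.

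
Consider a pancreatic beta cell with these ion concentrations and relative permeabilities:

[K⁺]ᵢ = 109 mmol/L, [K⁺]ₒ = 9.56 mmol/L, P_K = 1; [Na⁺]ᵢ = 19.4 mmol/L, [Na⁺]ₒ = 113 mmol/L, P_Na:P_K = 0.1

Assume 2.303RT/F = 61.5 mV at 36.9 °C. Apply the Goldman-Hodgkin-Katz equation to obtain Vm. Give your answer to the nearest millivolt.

-45 mV

Vm = 61.5 · log₁₀[(Σ P·[cation]ₒ + Σ P·[anion]ᵢ) / (Σ P·[cation]ᵢ + Σ P·[anion]ₒ)]
Numerator = 1×9.56 + 0.1×113 = 20.86
Denominator = 1×109 + 0.1×19.4 = 110.9
Vm = 61.5 · log₁₀(0.18803) = 61.5 × (-0.7258) = -44.64 mV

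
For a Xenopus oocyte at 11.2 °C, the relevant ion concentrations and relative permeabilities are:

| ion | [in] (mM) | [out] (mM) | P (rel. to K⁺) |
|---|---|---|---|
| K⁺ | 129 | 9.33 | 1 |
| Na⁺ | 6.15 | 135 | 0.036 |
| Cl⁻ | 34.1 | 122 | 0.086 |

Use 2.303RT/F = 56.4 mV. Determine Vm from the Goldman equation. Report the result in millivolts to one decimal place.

Vm = 56.4 · log₁₀[(Σ P·[cation]ₒ + Σ P·[anion]ᵢ) / (Σ P·[cation]ᵢ + Σ P·[anion]ₒ)]
Numerator = 1×9.33 + 0.036×135 + 0.086×34.1 = 17.12
Denominator = 1×129 + 0.036×6.15 + 0.086×122 = 139.7
Vm = 56.4 · log₁₀(0.12256) = 56.4 × (-0.9117) = -51.42 mV

-51.4 mV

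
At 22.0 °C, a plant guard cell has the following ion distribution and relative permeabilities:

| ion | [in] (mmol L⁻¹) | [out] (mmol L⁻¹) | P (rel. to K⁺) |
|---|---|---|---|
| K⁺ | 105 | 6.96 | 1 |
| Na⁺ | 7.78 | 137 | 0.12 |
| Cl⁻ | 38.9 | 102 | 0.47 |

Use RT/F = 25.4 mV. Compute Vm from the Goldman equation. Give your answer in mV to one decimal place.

Vm = 25.4 · ln[(Σ P·[cation]ₒ + Σ P·[anion]ᵢ) / (Σ P·[cation]ᵢ + Σ P·[anion]ₒ)]
Numerator = 1×6.96 + 0.12×137 + 0.47×38.9 = 41.68
Denominator = 1×105 + 0.12×7.78 + 0.47×102 = 153.9
Vm = 25.4 · ln(0.27089) = 25.4 × (-1.3060) = -33.17 mV

-33.2 mV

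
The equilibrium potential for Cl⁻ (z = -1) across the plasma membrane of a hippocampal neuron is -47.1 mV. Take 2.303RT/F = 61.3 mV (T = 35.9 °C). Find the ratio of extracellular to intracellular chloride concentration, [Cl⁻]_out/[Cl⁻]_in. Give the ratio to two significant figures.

log₁₀([out]/[in]) = E·z/(61.3) = -47.1 × -1 / 61.3 = 0.7684
[out]/[in] = 10^(0.7684) = 5.866

5.9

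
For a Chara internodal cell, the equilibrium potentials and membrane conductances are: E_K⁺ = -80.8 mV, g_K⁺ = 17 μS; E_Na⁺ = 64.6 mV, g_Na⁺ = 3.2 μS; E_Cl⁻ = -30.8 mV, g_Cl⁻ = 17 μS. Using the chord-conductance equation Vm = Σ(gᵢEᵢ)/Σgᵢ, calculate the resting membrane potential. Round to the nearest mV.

Σ gᵢEᵢ = 17·(-80.8) + 3.2·(64.6) + 17·(-30.8) = -1690.48
Σ gᵢ = 17 + 3.2 + 17 = 37.2
Vm = -1690.48 / 37.2 = -45.44 mV

-45 mV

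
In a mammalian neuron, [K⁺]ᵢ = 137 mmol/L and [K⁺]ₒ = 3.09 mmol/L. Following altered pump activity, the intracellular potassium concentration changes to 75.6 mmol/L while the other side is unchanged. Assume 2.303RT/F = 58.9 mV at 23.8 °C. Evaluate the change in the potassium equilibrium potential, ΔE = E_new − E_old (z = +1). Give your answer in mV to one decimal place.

15.2 mV

E_old = (58.9/1)·log₁₀(3.09/137) = -96.99 mV
E_new = (58.9/1)·log₁₀(3.09/75.6) = -81.79 mV
ΔE = -81.79 − (-96.99) = 15.21 mV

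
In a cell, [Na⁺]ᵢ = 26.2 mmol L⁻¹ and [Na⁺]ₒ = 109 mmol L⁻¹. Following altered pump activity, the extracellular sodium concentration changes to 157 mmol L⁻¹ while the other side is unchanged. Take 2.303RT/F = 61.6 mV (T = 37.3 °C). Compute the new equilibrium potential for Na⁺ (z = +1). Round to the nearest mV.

After the shift: [Na⁺]_out = 157, [Na⁺]_in = 26.2 mmol L⁻¹.
E_new = (61.6/1)·log₁₀(157/26.2) = 61.60 · (0.7776) = 47.90 mV

48 mV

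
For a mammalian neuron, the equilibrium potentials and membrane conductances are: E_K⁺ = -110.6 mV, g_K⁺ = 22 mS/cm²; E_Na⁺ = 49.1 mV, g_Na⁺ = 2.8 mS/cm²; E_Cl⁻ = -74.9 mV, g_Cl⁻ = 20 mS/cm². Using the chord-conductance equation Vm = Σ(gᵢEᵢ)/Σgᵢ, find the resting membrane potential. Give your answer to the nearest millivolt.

Σ gᵢEᵢ = 22·(-110.6) + 2.8·(49.1) + 20·(-74.9) = -3793.72
Σ gᵢ = 22 + 2.8 + 20 = 44.8
Vm = -3793.72 / 44.8 = -84.68 mV

-85 mV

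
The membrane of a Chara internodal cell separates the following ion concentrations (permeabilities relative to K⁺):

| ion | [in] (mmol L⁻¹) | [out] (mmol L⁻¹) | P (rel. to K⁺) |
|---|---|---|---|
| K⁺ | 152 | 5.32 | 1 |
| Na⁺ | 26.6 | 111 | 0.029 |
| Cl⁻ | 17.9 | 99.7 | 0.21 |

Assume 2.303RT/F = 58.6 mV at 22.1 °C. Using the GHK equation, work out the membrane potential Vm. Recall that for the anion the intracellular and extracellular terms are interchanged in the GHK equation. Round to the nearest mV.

Vm = 58.6 · log₁₀[(Σ P·[cation]ₒ + Σ P·[anion]ᵢ) / (Σ P·[cation]ᵢ + Σ P·[anion]ₒ)]
Numerator = 1×5.32 + 0.029×111 + 0.21×17.9 = 12.3
Denominator = 1×152 + 0.029×26.6 + 0.21×99.7 = 173.7
Vm = 58.6 · log₁₀(0.070797) = 58.6 × (-1.1500) = -67.39 mV

-67 mV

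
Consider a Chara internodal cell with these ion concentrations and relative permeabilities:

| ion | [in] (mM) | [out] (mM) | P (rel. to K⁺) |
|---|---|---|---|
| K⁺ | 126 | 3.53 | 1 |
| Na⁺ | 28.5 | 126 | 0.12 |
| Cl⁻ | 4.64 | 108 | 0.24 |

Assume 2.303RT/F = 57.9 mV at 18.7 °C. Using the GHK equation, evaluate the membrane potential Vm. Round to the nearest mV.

-52 mV

Vm = 57.9 · log₁₀[(Σ P·[cation]ₒ + Σ P·[anion]ᵢ) / (Σ P·[cation]ᵢ + Σ P·[anion]ₒ)]
Numerator = 1×3.53 + 0.12×126 + 0.24×4.64 = 19.76
Denominator = 1×126 + 0.12×28.5 + 0.24×108 = 155.3
Vm = 57.9 · log₁₀(0.12723) = 57.9 × (-0.8954) = -51.84 mV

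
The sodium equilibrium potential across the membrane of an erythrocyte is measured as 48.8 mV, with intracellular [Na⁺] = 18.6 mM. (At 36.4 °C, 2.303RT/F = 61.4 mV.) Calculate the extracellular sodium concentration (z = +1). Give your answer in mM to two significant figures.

120 mM

Nernst: E = (61.4/1) · log₁₀([out]/[in]), so log₁₀([out]/[in]) = 48.8 × 1 / 61.4 = 0.7948.
[out]/[in] = 10^(0.7948) = 6.234.
[out] = 6.234 × 18.6 = 116 mM.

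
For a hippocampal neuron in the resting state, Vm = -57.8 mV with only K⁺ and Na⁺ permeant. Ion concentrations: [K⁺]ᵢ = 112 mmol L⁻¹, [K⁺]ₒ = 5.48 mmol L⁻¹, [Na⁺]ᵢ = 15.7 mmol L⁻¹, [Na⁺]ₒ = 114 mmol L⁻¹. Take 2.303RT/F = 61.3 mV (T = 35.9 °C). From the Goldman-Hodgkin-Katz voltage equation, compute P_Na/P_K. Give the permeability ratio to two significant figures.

0.065

Let α = P_Na/P_K. GHK: Vm = 61.3·log₁₀[(Kₒ + α·Naₒ)/(Kᵢ + α·Naᵢ)].
10^(Vm/61.3) = 10^(-57.8/61.3) = 0.11405
So 0.11405·(Kᵢ + α·Naᵢ) = Kₒ + α·Naₒ → α = (0.11405·112.0 − 5.48) / (114.0 − 0.11405·15.7)
α = (12.77 − 5.48) / (114.0 − 1.791) = 7.294/112.2 = 0.065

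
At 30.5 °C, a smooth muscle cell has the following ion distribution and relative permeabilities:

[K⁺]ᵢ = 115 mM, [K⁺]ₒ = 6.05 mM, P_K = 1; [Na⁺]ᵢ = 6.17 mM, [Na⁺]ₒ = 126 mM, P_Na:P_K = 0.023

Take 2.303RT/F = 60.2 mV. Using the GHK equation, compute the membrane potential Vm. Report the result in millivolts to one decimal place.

Vm = 60.2 · log₁₀[(Σ P·[cation]ₒ + Σ P·[anion]ᵢ) / (Σ P·[cation]ᵢ + Σ P·[anion]ₒ)]
Numerator = 1×6.05 + 0.023×126 = 8.948
Denominator = 1×115 + 0.023×6.17 = 115.1
Vm = 60.2 · log₁₀(0.077713) = 60.2 × (-1.1095) = -66.79 mV

-66.8 mV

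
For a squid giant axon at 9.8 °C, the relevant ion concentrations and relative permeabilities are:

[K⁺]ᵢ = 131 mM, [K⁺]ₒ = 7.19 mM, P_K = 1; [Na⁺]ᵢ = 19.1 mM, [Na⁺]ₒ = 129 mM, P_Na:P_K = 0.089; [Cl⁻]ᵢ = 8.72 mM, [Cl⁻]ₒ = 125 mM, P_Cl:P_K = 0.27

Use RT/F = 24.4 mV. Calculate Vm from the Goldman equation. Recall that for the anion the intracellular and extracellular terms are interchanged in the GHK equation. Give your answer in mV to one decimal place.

Vm = 24.4 · ln[(Σ P·[cation]ₒ + Σ P·[anion]ᵢ) / (Σ P·[cation]ᵢ + Σ P·[anion]ₒ)]
Numerator = 1×7.19 + 0.089×129 + 0.27×8.72 = 21.03
Denominator = 1×131 + 0.089×19.1 + 0.27×125 = 166.4
Vm = 24.4 · ln(0.12632) = 24.4 × (-2.0690) = -50.48 mV

-50.5 mV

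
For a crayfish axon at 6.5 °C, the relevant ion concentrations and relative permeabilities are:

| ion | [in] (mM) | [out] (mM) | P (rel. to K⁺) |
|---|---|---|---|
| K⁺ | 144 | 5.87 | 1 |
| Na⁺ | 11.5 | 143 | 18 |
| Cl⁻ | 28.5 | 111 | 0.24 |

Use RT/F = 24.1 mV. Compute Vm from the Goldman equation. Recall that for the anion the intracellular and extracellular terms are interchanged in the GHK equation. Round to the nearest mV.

46 mV

Vm = 24.1 · ln[(Σ P·[cation]ₒ + Σ P·[anion]ᵢ) / (Σ P·[cation]ᵢ + Σ P·[anion]ₒ)]
Numerator = 1×5.87 + 18×143 + 0.24×28.5 = 2587
Denominator = 1×144 + 18×11.5 + 0.24×111 = 377.6
Vm = 24.1 · ln(6.8497) = 24.1 × (1.9242) = 46.37 mV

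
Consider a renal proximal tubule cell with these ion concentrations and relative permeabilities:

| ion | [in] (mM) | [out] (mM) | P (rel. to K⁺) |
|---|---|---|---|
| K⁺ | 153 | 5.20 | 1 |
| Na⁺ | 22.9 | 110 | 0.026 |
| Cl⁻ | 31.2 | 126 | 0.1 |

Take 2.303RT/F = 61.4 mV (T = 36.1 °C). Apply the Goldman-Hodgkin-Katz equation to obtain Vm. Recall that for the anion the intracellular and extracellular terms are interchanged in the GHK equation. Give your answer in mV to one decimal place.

Vm = 61.4 · log₁₀[(Σ P·[cation]ₒ + Σ P·[anion]ᵢ) / (Σ P·[cation]ᵢ + Σ P·[anion]ₒ)]
Numerator = 1×5.20 + 0.026×110 + 0.1×31.2 = 11.18
Denominator = 1×153 + 0.026×22.9 + 0.1×126 = 166.2
Vm = 61.4 · log₁₀(0.06727) = 61.4 × (-1.1722) = -71.97 mV

-72.0 mV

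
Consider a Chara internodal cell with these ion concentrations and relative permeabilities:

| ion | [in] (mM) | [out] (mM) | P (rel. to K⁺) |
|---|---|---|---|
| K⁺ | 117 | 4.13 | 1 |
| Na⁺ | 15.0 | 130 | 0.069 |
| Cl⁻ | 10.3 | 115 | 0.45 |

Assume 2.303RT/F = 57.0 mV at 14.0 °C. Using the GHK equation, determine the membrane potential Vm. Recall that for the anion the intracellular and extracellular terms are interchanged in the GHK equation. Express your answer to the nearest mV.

Vm = 57.0 · log₁₀[(Σ P·[cation]ₒ + Σ P·[anion]ᵢ) / (Σ P·[cation]ᵢ + Σ P·[anion]ₒ)]
Numerator = 1×4.13 + 0.069×130 + 0.45×10.3 = 17.74
Denominator = 1×117 + 0.069×15.0 + 0.45×115 = 169.8
Vm = 57.0 · log₁₀(0.10446) = 57.0 × (-0.9811) = -55.92 mV

-56 mV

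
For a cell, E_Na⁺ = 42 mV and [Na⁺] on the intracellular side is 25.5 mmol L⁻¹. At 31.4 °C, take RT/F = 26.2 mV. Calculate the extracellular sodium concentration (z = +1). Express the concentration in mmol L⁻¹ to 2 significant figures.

Nernst: E = (26.2/1) · ln([out]/[in]), so ln([out]/[in]) = 42.0 × 1 / 26.2 = 1.6031.
[out]/[in] = e^(1.6031) = 4.968.
[out] = 4.968 × 25.5 = 126.7 mmol L⁻¹.

130 mmol L⁻¹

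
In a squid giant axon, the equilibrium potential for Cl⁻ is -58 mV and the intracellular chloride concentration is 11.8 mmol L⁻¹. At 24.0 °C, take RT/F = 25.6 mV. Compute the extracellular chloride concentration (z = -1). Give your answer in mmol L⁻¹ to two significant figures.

Nernst: E = (25.6/-1) · ln([out]/[in]), so ln([out]/[in]) = -58.0 × -1 / 25.6 = 2.2656.
[out]/[in] = e^(2.2656) = 9.637.
[out] = 9.637 × 11.8 = 113.7 mmol L⁻¹.

110 mmol L⁻¹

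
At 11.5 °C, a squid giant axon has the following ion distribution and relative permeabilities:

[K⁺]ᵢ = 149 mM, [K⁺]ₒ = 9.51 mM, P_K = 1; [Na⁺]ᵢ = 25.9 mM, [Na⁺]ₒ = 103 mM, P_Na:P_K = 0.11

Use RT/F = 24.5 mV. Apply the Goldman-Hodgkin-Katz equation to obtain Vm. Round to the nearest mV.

Vm = 24.5 · ln[(Σ P·[cation]ₒ + Σ P·[anion]ᵢ) / (Σ P·[cation]ᵢ + Σ P·[anion]ₒ)]
Numerator = 1×9.51 + 0.11×103 = 20.84
Denominator = 1×149 + 0.11×25.9 = 151.8
Vm = 24.5 · ln(0.13724) = 24.5 × (-1.9860) = -48.66 mV

-49 mV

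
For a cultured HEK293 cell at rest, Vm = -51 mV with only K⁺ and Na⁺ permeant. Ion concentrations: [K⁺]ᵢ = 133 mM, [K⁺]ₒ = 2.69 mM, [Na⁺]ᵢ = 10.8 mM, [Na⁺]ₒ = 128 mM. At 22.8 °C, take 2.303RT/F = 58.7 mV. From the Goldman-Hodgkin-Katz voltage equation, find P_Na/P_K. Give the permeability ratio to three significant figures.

0.121

Let α = P_Na/P_K. GHK: Vm = 58.7·log₁₀[(Kₒ + α·Naₒ)/(Kᵢ + α·Naᵢ)].
10^(Vm/58.7) = 10^(-51.0/58.7) = 0.13526
So 0.13526·(Kᵢ + α·Naᵢ) = Kₒ + α·Naₒ → α = (0.13526·133.0 − 2.69) / (128.0 − 0.13526·10.8)
α = (17.99 − 2.69) / (128.0 − 1.461) = 15.3/126.5 = 0.1209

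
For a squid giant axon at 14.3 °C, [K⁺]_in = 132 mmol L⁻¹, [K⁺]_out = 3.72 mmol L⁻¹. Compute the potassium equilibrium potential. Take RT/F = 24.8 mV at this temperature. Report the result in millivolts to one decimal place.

E = (24.8/z) · ln([K⁺]_out/[K⁺]_in) with z = +1.
= (24.8/1) · ln(3.72/132) = 24.80 · ln(0.02818)
= 24.80 · (-3.5691) = -88.51 mV

-88.5 mV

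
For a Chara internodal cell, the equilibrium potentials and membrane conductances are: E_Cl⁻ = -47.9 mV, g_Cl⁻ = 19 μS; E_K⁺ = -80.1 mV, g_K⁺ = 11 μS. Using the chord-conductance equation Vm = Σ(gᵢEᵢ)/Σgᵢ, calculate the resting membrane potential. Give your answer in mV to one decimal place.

Σ gᵢEᵢ = 19·(-47.9) + 11·(-80.1) = -1791.20
Σ gᵢ = 19 + 11 = 30
Vm = -1791.20 / 30 = -59.71 mV

-59.7 mV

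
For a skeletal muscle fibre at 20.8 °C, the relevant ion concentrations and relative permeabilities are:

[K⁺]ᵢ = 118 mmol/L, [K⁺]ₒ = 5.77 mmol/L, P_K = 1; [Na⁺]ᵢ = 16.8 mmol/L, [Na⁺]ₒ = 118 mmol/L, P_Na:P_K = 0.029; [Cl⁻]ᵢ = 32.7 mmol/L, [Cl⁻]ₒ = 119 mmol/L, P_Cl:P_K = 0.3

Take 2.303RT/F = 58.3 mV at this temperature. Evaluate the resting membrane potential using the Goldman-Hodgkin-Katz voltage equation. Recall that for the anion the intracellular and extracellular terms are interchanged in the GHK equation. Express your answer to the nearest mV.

Vm = 58.3 · log₁₀[(Σ P·[cation]ₒ + Σ P·[anion]ᵢ) / (Σ P·[cation]ᵢ + Σ P·[anion]ₒ)]
Numerator = 1×5.77 + 0.029×118 + 0.3×32.7 = 19
Denominator = 1×118 + 0.029×16.8 + 0.3×119 = 154.2
Vm = 58.3 · log₁₀(0.12324) = 58.3 × (-0.9092) = -53.01 mV

-53 mV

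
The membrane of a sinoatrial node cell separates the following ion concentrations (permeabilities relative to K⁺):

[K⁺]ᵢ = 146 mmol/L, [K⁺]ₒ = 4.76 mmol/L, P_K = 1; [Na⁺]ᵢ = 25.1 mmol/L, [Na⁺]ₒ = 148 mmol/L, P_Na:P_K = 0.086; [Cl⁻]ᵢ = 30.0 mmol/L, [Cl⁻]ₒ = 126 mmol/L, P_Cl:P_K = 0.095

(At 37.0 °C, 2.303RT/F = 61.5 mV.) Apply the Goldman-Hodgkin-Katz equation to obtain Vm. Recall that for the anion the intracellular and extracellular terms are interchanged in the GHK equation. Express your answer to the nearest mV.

-55 mV

Vm = 61.5 · log₁₀[(Σ P·[cation]ₒ + Σ P·[anion]ᵢ) / (Σ P·[cation]ᵢ + Σ P·[anion]ₒ)]
Numerator = 1×4.76 + 0.086×148 + 0.095×30.0 = 20.34
Denominator = 1×146 + 0.086×25.1 + 0.095×126 = 160.1
Vm = 61.5 · log₁₀(0.12701) = 61.5 × (-0.8962) = -55.11 mV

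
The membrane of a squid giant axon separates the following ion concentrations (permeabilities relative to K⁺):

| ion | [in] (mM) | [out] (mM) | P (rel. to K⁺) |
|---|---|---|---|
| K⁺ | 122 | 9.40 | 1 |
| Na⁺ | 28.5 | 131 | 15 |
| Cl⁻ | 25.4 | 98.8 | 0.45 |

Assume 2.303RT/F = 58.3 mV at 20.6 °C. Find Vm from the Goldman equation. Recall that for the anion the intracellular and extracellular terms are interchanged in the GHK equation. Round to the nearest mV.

Vm = 58.3 · log₁₀[(Σ P·[cation]ₒ + Σ P·[anion]ᵢ) / (Σ P·[cation]ᵢ + Σ P·[anion]ₒ)]
Numerator = 1×9.40 + 15×131 + 0.45×25.4 = 1986
Denominator = 1×122 + 15×28.5 + 0.45×98.8 = 594
Vm = 58.3 · log₁₀(3.3434) = 58.3 × (0.5242) = 30.56 mV

31 mV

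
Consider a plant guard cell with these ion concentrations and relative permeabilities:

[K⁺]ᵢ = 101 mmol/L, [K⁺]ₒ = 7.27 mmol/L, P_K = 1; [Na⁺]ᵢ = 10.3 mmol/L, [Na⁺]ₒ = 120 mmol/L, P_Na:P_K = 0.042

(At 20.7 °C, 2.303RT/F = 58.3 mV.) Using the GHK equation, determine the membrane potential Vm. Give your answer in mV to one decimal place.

-53.4 mV

Vm = 58.3 · log₁₀[(Σ P·[cation]ₒ + Σ P·[anion]ᵢ) / (Σ P·[cation]ᵢ + Σ P·[anion]ₒ)]
Numerator = 1×7.27 + 0.042×120 = 12.31
Denominator = 1×101 + 0.042×10.3 = 101.4
Vm = 58.3 · log₁₀(0.12136) = 58.3 × (-0.9159) = -53.40 mV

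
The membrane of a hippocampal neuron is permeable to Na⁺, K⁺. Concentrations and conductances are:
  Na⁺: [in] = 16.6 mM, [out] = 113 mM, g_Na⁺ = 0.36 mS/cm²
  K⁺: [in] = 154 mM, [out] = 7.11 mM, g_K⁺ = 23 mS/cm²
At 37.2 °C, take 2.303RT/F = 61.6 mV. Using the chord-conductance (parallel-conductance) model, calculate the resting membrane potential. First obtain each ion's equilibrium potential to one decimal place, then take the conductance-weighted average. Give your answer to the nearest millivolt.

E_Na⁺ = (61.6/1)·log₁₀(113/16.6) = 51.3 mV
E_K⁺ = (61.6/1)·log₁₀(7.11/154) = -82.3 mV
Vm = (Σ gᵢEᵢ)/(Σ gᵢ) = (0.36·51.3 + 23·-82.3) / (0.36 + 23)
= -1874.43 / 23.36 = -80.24 mV

-80 mV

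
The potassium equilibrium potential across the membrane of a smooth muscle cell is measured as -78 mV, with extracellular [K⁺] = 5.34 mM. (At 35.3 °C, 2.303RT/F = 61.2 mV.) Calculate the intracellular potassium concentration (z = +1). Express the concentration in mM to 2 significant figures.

Nernst: E = (61.2/1) · log₁₀([out]/[in]), so log₁₀([out]/[in]) = -78.0 × 1 / 61.2 = -1.2745.
[out]/[in] = 10^(-1.2745) = 0.05315.
[in] = 5.34 / 0.05315 = 100.5 mM.

100 mM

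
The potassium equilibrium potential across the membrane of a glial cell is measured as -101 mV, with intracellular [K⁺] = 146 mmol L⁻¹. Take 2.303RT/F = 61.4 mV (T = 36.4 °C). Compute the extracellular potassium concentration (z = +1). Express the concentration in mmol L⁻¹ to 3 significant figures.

3.31 mmol L⁻¹

Nernst: E = (61.4/1) · log₁₀([out]/[in]), so log₁₀([out]/[in]) = -101.0 × 1 / 61.4 = -1.6450.
[out]/[in] = 10^(-1.6450) = 0.02265.
[out] = 0.02265 × 146 = 3.307 mmol L⁻¹.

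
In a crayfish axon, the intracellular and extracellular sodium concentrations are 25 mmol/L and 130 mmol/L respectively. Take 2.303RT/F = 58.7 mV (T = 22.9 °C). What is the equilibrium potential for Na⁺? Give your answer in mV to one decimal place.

E = (58.7/z) · log₁₀([Na⁺]_out/[Na⁺]_in) with z = +1.
= (58.7/1) · log₁₀(130/25) = 58.70 · log₁₀(5.2)
= 58.70 · (0.7160) = 42.03 mV

42.0 mV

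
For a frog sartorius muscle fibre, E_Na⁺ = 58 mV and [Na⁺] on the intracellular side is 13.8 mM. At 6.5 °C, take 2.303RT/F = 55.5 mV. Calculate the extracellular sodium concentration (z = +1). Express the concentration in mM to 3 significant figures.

Nernst: E = (55.5/1) · log₁₀([out]/[in]), so log₁₀([out]/[in]) = 58.0 × 1 / 55.5 = 1.0450.
[out]/[in] = 10^(1.0450) = 11.09.
[out] = 11.09 × 13.8 = 153.1 mM.

153 mM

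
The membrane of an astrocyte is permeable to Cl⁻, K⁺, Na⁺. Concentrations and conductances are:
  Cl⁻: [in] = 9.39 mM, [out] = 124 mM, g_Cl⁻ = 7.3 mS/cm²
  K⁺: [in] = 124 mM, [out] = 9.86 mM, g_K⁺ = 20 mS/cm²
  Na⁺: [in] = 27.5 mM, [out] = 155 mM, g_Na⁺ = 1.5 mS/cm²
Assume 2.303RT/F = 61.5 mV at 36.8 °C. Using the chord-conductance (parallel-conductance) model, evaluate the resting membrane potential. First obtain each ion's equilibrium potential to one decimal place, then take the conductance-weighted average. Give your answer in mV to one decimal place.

-62.0 mV

E_Cl⁻ = (61.5/-1)·log₁₀(124/9.39) = -68.9 mV
E_K⁺ = (61.5/1)·log₁₀(9.86/124) = -67.6 mV
E_Na⁺ = (61.5/1)·log₁₀(155/27.5) = 46.2 mV
Vm = (Σ gᵢEᵢ)/(Σ gᵢ) = (7.3·-68.9 + 20·-67.6 + 1.5·46.2) / (7.3 + 20 + 1.5)
= -1785.67 / 28.8 = -62.00 mV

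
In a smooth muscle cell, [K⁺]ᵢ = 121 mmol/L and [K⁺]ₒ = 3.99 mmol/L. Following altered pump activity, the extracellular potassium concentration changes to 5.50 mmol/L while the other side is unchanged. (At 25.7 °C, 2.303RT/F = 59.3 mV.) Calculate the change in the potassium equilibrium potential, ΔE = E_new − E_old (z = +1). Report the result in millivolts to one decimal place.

8.3 mV

E_old = (59.3/1)·log₁₀(3.99/121) = -87.87 mV
E_new = (59.3/1)·log₁₀(5.50/121) = -79.61 mV
ΔE = -79.61 − (-87.87) = 8.27 mV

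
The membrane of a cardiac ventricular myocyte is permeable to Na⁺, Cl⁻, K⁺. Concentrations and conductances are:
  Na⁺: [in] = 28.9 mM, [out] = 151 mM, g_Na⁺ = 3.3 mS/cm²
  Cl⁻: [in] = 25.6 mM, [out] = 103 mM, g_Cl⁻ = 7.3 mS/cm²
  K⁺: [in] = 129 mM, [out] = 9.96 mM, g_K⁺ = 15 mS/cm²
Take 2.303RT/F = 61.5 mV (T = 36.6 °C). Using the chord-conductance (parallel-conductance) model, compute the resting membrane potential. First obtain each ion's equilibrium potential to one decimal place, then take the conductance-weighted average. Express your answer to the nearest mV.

-45 mV

E_Na⁺ = (61.5/1)·log₁₀(151/28.9) = 44.2 mV
E_Cl⁻ = (61.5/-1)·log₁₀(103/25.6) = -37.2 mV
E_K⁺ = (61.5/1)·log₁₀(9.96/129) = -68.4 mV
Vm = (Σ gᵢEᵢ)/(Σ gᵢ) = (3.3·44.2 + 7.3·-37.2 + 15·-68.4) / (3.3 + 7.3 + 15)
= -1151.70 / 25.6 = -44.99 mV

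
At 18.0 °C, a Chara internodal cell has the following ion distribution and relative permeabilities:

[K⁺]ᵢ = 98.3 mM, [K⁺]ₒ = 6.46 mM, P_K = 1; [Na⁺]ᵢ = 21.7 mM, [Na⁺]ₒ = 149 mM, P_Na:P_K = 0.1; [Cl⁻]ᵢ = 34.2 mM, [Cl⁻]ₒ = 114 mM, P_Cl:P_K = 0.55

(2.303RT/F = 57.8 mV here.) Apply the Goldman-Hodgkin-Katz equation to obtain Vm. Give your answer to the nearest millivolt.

Vm = 57.8 · log₁₀[(Σ P·[cation]ₒ + Σ P·[anion]ᵢ) / (Σ P·[cation]ᵢ + Σ P·[anion]ₒ)]
Numerator = 1×6.46 + 0.1×149 + 0.55×34.2 = 40.17
Denominator = 1×98.3 + 0.1×21.7 + 0.55×114 = 163.2
Vm = 57.8 · log₁₀(0.24618) = 57.8 × (-0.6087) = -35.19 mV

-35 mV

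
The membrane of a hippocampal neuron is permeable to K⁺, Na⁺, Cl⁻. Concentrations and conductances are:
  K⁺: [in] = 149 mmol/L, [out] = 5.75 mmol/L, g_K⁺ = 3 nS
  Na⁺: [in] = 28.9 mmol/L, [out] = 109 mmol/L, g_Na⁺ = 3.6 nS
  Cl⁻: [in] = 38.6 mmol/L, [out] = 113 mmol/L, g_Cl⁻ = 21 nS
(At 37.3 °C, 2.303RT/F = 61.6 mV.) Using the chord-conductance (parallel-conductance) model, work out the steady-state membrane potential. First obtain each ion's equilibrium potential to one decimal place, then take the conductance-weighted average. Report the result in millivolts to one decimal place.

E_K⁺ = (61.6/1)·log₁₀(5.75/149) = -87.1 mV
E_Na⁺ = (61.6/1)·log₁₀(109/28.9) = 35.5 mV
E_Cl⁻ = (61.6/-1)·log₁₀(113/38.6) = -28.7 mV
Vm = (Σ gᵢEᵢ)/(Σ gᵢ) = (3·-87.1 + 3.6·35.5 + 21·-28.7) / (3 + 3.6 + 21)
= -736.20 / 27.6 = -26.67 mV

-26.7 mV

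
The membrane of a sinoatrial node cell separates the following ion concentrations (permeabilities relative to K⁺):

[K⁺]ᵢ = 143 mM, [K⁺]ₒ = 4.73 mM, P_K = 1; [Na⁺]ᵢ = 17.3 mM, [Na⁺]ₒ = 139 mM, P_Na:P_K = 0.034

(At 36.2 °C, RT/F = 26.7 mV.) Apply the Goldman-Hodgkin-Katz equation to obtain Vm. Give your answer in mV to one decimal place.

Vm = 26.7 · ln[(Σ P·[cation]ₒ + Σ P·[anion]ᵢ) / (Σ P·[cation]ᵢ + Σ P·[anion]ₒ)]
Numerator = 1×4.73 + 0.034×139 = 9.456
Denominator = 1×143 + 0.034×17.3 = 143.6
Vm = 26.7 · ln(0.065855) = 26.7 × (-2.7203) = -72.63 mV

-72.6 mV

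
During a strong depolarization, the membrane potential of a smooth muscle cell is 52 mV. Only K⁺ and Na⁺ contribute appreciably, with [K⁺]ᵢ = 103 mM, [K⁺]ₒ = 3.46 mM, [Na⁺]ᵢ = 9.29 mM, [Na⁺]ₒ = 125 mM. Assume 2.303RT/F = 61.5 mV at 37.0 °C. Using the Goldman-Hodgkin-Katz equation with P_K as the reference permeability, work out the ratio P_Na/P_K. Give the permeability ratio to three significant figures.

12.0

Let α = P_Na/P_K. GHK: Vm = 61.5·log₁₀[(Kₒ + α·Naₒ)/(Kᵢ + α·Naᵢ)].
10^(Vm/61.5) = 10^(52.0/61.5) = 7.0069
So 7.0069·(Kᵢ + α·Naᵢ) = Kₒ + α·Naₒ → α = (7.0069·103.0 − 3.46) / (125.0 − 7.0069·9.29)
α = (721.7 − 3.46) / (125.0 − 65.09) = 718.3/59.91 = 11.99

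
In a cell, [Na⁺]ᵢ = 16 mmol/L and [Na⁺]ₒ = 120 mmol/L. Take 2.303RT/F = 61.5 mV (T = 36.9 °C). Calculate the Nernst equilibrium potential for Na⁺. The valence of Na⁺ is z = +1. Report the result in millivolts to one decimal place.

E = (61.5/z) · log₁₀([Na⁺]_out/[Na⁺]_in) with z = +1.
= (61.5/1) · log₁₀(120/16) = 61.50 · log₁₀(7.5)
= 61.50 · (0.8751) = 53.82 mV

53.8 mV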